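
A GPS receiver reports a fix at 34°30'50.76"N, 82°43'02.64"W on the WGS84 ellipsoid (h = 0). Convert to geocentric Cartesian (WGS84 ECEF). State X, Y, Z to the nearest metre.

X 666922 m, Y -5218715 m, Z 3593581 m

WGS84: a = 6378137 m, e² = 0.006694380; N(φ) = a/√(1−e²sin²φ) = 6385002.022 m.
X = (N+h)·cosφ·cosλ = 666922.058 m; Y = (N+h)·cosφ·sinλ = -5218715.395 m; Z = (N(1−e²)+h)·sinφ = 3593580.877 m.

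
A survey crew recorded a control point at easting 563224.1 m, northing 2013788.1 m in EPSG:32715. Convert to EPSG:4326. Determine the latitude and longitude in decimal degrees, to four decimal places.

Zone 15S: λ₀ = -93°, k₀ = 0.9996, false easting 500000 m, false northing 10000000 m.
Meridian distance M = (N − FN)/k₀ = -7989407.7 m.
Inverse transverse Mercator on WGS84 gives φ = -71.96700032°, λ = -91.16989884°.

lat -71.9670°, lon -91.1699°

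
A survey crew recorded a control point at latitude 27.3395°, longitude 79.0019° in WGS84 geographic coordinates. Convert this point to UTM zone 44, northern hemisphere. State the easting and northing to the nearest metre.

E 302334 m, N 3025622 m

Zone 44 central meridian λ₀ = 6×44 − 183 = 81°; Δλ = -1.9981°.
Transverse Mercator on WGS84 with k₀ = 0.9996 gives E = 302333.609 m, N = 3025622.234 m.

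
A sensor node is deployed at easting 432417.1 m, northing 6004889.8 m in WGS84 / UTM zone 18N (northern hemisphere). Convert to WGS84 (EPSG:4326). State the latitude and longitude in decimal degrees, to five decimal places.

lat 54.18760°, lon -76.03570°

Zone 18N: λ₀ = -75°, k₀ = 0.9996, false easting 500000 m.
Meridian distance M = (N − FN)/k₀ = 6007292.7 m.
Inverse transverse Mercator on WGS84 gives φ = 54.18759981°, λ = -76.03570005°.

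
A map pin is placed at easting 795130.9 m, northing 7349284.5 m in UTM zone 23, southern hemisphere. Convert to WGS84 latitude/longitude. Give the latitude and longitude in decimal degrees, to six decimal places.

Zone 23S: λ₀ = -45°, k₀ = 0.9996, false easting 500000 m, false northing 10000000 m.
Meridian distance M = (N − FN)/k₀ = -2651776.2 m.
Inverse transverse Mercator on WGS84 gives φ = -23.94090038°, λ = -42.10049951°.

lat -23.940900°, lon -42.100500°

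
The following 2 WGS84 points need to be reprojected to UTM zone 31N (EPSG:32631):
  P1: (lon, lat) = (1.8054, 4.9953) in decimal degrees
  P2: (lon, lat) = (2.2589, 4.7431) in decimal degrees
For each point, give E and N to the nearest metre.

UTM zone 31N: λ₀ = 3°, k₀ = 0.9996.
P1 (4.9953°, 1.8054°) → (367562.940, 552264.997) m.
P2 (4.7431°, 2.2589°) → (417812.375, 524311.025) m.

P1: E 367563 m, N 552265 m; P2: E 417812 m, N 524311 m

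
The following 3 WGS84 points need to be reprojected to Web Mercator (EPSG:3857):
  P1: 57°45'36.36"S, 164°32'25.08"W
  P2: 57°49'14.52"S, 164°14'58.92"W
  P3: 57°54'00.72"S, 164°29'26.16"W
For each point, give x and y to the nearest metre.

Web Mercator: x = R·λ, y = R·ln tan(π/4+φ/2), R = 6378137 m.
P1 (-57.7601°, -164.5403°) → (-18316542.411, -7917089.981) m.
P2 (-57.8207°, -164.2497°) → (-18284192.967, -7929746.144) m.
P3 (-57.9002°, -164.4906°) → (-18311009.832, -7946381.827) m.

P1: x -18316542 m, y -7917090 m; P2: x -18284193 m, y -7929746 m; P3: x -18311010 m, y -7946382 m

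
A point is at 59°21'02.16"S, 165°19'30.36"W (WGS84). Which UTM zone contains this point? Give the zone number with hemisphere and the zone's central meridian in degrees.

UTM zone = ⌊(λ + 180)/6⌋ + 1; -165.3251° ∈ [-168°, -162°) → zone 3.
Hemisphere: S (φ < 0).
Central meridian λ₀ = 6×3 − 183 = -165°.

Zone 3S, central meridian -165°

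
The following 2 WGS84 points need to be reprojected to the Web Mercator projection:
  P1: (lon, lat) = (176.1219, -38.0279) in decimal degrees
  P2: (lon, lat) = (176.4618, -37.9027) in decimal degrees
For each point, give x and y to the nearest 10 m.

Web Mercator: x = R·λ, y = R·ln tan(π/4+φ/2), R = 6378137 m.
P1 (-38.0279°, 176.1219°) → (19605800.226, -4583367.897) m.
P2 (-37.9027°, 176.4618°) → (19643637.720, -4565689.690) m.

P1: x 19605800 m, y -4583370 m; P2: x 19643640 m, y -4565690 m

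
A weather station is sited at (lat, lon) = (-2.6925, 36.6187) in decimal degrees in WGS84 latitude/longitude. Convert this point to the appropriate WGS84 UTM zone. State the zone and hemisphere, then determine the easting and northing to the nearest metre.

Zone 37S: E 235235 m, N 9702137 m

Longitude 36.6187° lies in the 6° band [36°, 42°), giving zone 37; latitude is south of the equator, so 37S.
Zone 37 central meridian λ₀ = 6×37 − 183 = 39°; Δλ = -2.3813°.
Transverse Mercator on WGS84 with k₀ = 0.9996 gives E = 235235.094 m, N = 9702137.078 m.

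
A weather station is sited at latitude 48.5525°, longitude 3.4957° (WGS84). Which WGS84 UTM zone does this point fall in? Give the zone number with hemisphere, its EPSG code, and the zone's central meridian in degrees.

UTM zone = ⌊(λ + 180)/6⌋ + 1; 3.4957° ∈ [0°, 6°) → zone 31.
Hemisphere: N (φ ≥ 0).
Central meridian λ₀ = 6×31 − 183 = 3°.
EPSG code: 32631.

Zone 31N (EPSG:32631), central meridian 3°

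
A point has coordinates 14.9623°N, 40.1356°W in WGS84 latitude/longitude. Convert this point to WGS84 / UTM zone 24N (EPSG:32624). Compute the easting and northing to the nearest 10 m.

E 377890 m, N 1654470 m

Zone 24 central meridian λ₀ = 6×24 − 183 = -39°; Δλ = -1.1356°.
Transverse Mercator on WGS84 with k₀ = 0.9996 gives E = 377886.179 m, N = 1654468.682 m.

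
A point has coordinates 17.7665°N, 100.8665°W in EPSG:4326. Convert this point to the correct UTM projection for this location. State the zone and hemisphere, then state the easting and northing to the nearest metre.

Longitude -100.8665° lies in the 6° band [-102°, -96°), giving zone 14; latitude is north of the equator, so 14N.
Zone 14 central meridian λ₀ = 6×14 − 183 = -99°; Δλ = -1.8665°.
Transverse Mercator on WGS84 with k₀ = 0.9996 gives E = 302120.318 m, N = 1965336.065 m.

Zone 14N: E 302120 m, N 1965336 m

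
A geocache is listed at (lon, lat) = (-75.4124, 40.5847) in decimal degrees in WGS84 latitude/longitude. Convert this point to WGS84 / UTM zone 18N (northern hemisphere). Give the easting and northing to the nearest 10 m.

E 465100 m, N 4492740 m

Zone 18 central meridian λ₀ = 6×18 − 183 = -75°; Δλ = -0.4124°.
Transverse Mercator on WGS84 with k₀ = 0.9996 gives E = 465099.698 m, N = 4492738.201 m.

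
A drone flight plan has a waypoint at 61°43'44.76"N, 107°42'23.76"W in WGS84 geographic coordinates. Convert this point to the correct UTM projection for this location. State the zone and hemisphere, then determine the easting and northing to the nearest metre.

Longitude -107.7066° lies in the 6° band [-108°, -102°), giving zone 13; latitude is north of the equator, so 13N.
Zone 13 central meridian λ₀ = 6×13 − 183 = -105°; Δλ = -2.7066°.
Transverse Mercator on WGS84 with k₀ = 0.9996 gives E = 357007.837 m, N = 6846977.564 m.

Zone 13N: E 357008 m, N 6846978 m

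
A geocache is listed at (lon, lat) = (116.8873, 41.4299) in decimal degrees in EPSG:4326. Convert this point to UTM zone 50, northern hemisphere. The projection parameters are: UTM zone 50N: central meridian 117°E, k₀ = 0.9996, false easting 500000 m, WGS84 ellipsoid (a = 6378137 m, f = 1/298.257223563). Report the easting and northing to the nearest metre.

E 490584 m, N 4586488 m

Zone 50 central meridian λ₀ = 6×50 − 183 = 117°; Δλ = -0.1127°.
Transverse Mercator on WGS84 with k₀ = 0.9996 gives E = 490583.609 m, N = 4586487.955 m.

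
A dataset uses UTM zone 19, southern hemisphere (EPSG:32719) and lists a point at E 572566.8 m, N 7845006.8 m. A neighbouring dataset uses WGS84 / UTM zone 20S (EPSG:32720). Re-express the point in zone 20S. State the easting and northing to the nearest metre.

UTM 19S → geographic: φ = -19.48819970°, λ = -68.30849998°.
UTM 20S (λ₀ = -63°) forward: E = -57694.041 m, N = 7836516.476 m.

E -57694 m, N 7836516 m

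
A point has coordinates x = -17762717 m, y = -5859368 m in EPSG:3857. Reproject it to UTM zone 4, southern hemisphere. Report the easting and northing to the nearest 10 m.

E 456620 m, N 4851250 m

Web Mercator inverse (R = 6378137 m) → φ = -46.49089804°, λ = -159.56520169°.
UTM 4S forward: E = 456623.807 m, N = 4851252.847 m.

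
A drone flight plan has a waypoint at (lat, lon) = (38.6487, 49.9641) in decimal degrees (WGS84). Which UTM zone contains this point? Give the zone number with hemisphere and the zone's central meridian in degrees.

UTM zone = ⌊(λ + 180)/6⌋ + 1; 49.9641° ∈ [48°, 54°) → zone 39.
Hemisphere: N (φ ≥ 0).
Central meridian λ₀ = 6×39 − 183 = 51°.

Zone 39N, central meridian 51°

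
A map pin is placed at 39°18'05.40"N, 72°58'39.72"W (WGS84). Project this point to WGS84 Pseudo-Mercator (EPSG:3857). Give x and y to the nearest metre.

Web Mercator is spherical with R = a = 6378137 m.
x = R·λ = 6378137 × -1.273701146 = -8123840.403 m.
y = R·ln tan(π/4 + φ/2) = 6378137 × 0.747075727 = 4764951.338 m.

x -8123840 m, y 4764951 m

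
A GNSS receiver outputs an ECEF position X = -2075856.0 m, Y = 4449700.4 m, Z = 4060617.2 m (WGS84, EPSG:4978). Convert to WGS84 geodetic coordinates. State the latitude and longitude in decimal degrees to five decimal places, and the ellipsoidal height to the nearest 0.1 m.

lat 39.77960°, lon 115.00980°, h 2200.8 m

λ = atan2(Y, X) = 115.00979972°; p = √(X²+Y²) = 4910092.8 m.
Bowring's method on WGS84 (a = 6378137 m, b = 6356752.314 m) gives φ = 39.77960004°, h = 2200.782 m.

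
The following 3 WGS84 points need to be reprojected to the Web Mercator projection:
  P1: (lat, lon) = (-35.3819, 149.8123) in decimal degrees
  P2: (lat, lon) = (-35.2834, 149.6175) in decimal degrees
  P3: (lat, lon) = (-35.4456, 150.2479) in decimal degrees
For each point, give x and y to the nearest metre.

P1: x 16677029 m, y -4215902 m; P2: x 16655344 m, y -4202461 m; P3: x 16725520 m, y -4224603 m

Web Mercator: x = R·λ, y = R·ln tan(π/4+φ/2), R = 6378137 m.
P1 (-35.3819°, 149.8123°) → (16677028.951, -4215901.703) m.
P2 (-35.2834°, 149.6175°) → (16655343.914, -4202461.077) m.
P3 (-35.4456°, 150.2479°) → (16725519.721, -4224602.501) m.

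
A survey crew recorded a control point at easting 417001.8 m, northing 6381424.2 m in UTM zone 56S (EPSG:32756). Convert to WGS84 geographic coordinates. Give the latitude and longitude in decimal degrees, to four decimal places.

Zone 56S: λ₀ = 153°, k₀ = 0.9996, false easting 500000 m, false northing 10000000 m.
Meridian distance M = (N − FN)/k₀ = -3620023.8 m.
Inverse transverse Mercator on WGS84 gives φ = -32.70180020°, λ = 152.11450051°.

lat -32.7018°, lon 152.1145°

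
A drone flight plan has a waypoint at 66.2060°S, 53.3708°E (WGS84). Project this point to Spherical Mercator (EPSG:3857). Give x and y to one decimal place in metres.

Web Mercator is spherical with R = a = 6378137 m.
x = R·λ = 6378137 × 0.931496184 = 5941210.279 m.
y = R·ln tan(π/4 + φ/2) = 6378137 × -1.557422630 = -9933454.903 m.

x 5941210.3 m, y -9933454.9 m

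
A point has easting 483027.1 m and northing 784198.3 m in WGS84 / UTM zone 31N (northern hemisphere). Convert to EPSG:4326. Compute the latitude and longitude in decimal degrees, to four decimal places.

lat 7.0945°, lon 2.8463°

Zone 31N: λ₀ = 3°, k₀ = 0.9996, false easting 500000 m.
Meridian distance M = (N − FN)/k₀ = 784512.1 m.
Inverse transverse Mercator on WGS84 gives φ = 7.09449959°, λ = 2.84630004°.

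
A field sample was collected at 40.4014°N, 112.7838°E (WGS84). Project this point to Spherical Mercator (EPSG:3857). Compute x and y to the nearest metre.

x 12555035 m, y 4924445 m

Web Mercator is spherical with R = a = 6378137 m.
x = R·λ = 6378137 × 1.968448653 = 12555035.186 m.
y = R·ln tan(π/4 + φ/2) = 6378137 × 0.772082073 = 4924445.237 m.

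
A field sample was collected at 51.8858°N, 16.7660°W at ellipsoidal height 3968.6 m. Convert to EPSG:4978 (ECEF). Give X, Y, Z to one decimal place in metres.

X 3779613.9 m, Y -1138685.8 m, Z 4998092.8 m

WGS84: a = 6378137 m, e² = 0.006694380; N(φ) = a/√(1−e²sin²φ) = 6391393.701 m.
X = (N+h)·cosφ·cosλ = 3779613.863 m; Y = (N+h)·cosφ·sinλ = -1138685.827 m; Z = (N(1−e²)+h)·sinφ = 4998092.826 m.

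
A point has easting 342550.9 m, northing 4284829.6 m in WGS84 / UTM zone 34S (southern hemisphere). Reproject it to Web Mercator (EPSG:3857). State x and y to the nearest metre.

x 2084825 m, y -6721958 m

Unproject from UTM 34S (λ₀ = 21°) → φ = -51.56560029°, λ = 18.72829998°.
Web Mercator (R = 6378137 m): x = 2084824.817 m, y = -6721958.331 m.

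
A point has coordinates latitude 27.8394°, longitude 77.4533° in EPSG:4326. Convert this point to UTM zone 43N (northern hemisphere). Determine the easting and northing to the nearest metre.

E 741613 m, N 3081829 m

Zone 43 central meridian λ₀ = 6×43 − 183 = 75°; Δλ = +2.4533°.
Transverse Mercator on WGS84 with k₀ = 0.9996 gives E = 741613.246 m, N = 3081828.683 m.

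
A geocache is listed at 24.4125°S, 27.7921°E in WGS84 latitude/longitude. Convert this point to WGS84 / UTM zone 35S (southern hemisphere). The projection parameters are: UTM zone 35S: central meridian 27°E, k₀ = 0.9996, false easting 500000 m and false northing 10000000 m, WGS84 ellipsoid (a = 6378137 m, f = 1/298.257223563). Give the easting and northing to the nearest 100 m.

Zone 35 central meridian λ₀ = 6×35 − 183 = 27°; Δλ = +0.7921°.
Transverse Mercator on WGS84 with k₀ = 0.9996 gives E = 580308.156 m, N = 7299873.295 m.

E 580300 m, N 7299900 m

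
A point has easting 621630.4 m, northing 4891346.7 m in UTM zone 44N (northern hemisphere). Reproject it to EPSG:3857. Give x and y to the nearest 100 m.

x 9186200 m, y 5491000 m

Unproject from UTM 44N (λ₀ = 81°) → φ = 44.16520014°, λ = 82.52130024°.
Web Mercator (R = 6378137 m): x = 9186229.123 m, y = 5491042.979 m.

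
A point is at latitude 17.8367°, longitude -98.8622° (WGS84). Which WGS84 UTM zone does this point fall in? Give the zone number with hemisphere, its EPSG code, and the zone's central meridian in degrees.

Zone 14N (EPSG:32614), central meridian -99°

UTM zone = ⌊(λ + 180)/6⌋ + 1; -98.8622° ∈ [-102°, -96°) → zone 14.
Hemisphere: N (φ ≥ 0).
Central meridian λ₀ = 6×14 − 183 = -99°.
EPSG code: 32614.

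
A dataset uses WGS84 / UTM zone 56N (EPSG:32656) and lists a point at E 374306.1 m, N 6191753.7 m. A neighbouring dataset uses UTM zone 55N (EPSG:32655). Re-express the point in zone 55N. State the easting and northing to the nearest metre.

E 749829 m, N 6197138 m

UTM 56N → geographic: φ = 55.85489985°, λ = 150.99199951°.
UTM 55N (λ₀ = 147°) forward: E = 749829.488 m, N = 6197138.266 m.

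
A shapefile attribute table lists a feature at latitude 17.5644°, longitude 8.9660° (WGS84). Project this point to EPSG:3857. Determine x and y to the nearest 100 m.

Web Mercator is spherical with R = a = 6378137 m.
x = R·λ = 6378137 × 0.156486221 = 998090.554 m.
y = R·ln tan(π/4 + φ/2) = 6378137 × 0.311474136 = 1986624.713 m.

x 998100 m, y 1986600 m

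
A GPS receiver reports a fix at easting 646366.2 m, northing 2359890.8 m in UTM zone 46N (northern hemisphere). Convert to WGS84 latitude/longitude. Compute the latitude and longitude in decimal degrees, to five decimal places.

lat 21.33510°, lon 94.41140°

Zone 46N: λ₀ = 93°, k₀ = 0.9996, false easting 500000 m.
Meridian distance M = (N − FN)/k₀ = 2360835.1 m.
Inverse transverse Mercator on WGS84 gives φ = 21.33510016°, λ = 94.41140008°.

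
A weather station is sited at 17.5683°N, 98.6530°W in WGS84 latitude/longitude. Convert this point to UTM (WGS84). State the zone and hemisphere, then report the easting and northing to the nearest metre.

Zone 14N: E 536823 m, N 1942459 m

Longitude -98.6530° lies in the 6° band [-102°, -96°), giving zone 14; latitude is north of the equator, so 14N.
Zone 14 central meridian λ₀ = 6×14 − 183 = -99°; Δλ = +0.3470°.
Transverse Mercator on WGS84 with k₀ = 0.9996 gives E = 536822.861 m, N = 1942458.643 m.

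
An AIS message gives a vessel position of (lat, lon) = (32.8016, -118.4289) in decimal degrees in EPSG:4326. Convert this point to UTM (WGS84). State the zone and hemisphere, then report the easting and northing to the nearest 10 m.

Zone 11N: E 366210 m, N 3630200 m

Longitude -118.4289° lies in the 6° band [-120°, -114°), giving zone 11; latitude is north of the equator, so 11N.
Zone 11 central meridian λ₀ = 6×11 − 183 = -117°; Δλ = -1.4289°.
Transverse Mercator on WGS84 with k₀ = 0.9996 gives E = 366214.395 m, N = 3630196.503 m.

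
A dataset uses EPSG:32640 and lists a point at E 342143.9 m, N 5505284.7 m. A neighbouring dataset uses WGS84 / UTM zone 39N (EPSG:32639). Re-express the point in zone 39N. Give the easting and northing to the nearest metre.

UTM 40N → geographic: φ = 49.67940005°, λ = 54.81179956°.
UTM 39N (λ₀ = 51°) forward: E = 774959.952 m, N = 5509964.164 m.

E 774960 m, N 5509964 m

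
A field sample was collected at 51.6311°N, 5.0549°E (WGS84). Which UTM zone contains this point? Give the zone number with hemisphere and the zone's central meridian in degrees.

Zone 31N, central meridian 3°

UTM zone = ⌊(λ + 180)/6⌋ + 1; 5.0549° ∈ [0°, 6°) → zone 31.
Hemisphere: N (φ ≥ 0).
Central meridian λ₀ = 6×31 − 183 = 3°.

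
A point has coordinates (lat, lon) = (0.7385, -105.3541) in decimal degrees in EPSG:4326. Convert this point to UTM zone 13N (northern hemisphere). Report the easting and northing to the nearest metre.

E 460601 m, N 81628 m

Zone 13 central meridian λ₀ = 6×13 − 183 = -105°; Δλ = -0.3541°.
Transverse Mercator on WGS84 with k₀ = 0.9996 gives E = 460600.534 m, N = 81628.054 m.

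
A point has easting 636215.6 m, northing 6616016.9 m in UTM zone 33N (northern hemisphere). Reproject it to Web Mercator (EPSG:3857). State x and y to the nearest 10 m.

x 1938930 m, y 8324400 m

Unproject from UTM 33N (λ₀ = 15°) → φ = 59.65990005°, λ = 17.41769957°.
Web Mercator (R = 6378137 m): x = 1938929.447 m, y = 8324404.540 m.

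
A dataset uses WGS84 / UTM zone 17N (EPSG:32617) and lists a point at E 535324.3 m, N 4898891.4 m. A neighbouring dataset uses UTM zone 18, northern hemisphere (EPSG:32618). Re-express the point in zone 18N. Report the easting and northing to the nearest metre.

E 56224 m, N 4913837 m

UTM 17N → geographic: φ = 44.24240002°, λ = -80.55760015°.
UTM 18N (λ₀ = -75°) forward: E = 56223.782 m, N = 4913836.651 m.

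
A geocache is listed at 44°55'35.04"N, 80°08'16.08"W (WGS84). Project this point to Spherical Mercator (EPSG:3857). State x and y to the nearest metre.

x -8920899 m, y 5609942 m

Web Mercator is spherical with R = a = 6378137 m.
x = R·λ = 6378137 × -1.398668465 = -8920899.089 m.
y = R·ln tan(π/4 + φ/2) = 6378137 × 0.879558107 = 5609942.105 m.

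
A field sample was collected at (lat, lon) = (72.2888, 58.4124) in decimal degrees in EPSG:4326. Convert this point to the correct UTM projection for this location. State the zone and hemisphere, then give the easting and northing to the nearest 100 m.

Zone 40N: E 548000 m, N 8021700 m

Longitude 58.4124° lies in the 6° band [54°, 60°), giving zone 40; latitude is north of the equator, so 40N.
Zone 40 central meridian λ₀ = 6×40 − 183 = 57°; Δλ = +1.4124°.
Transverse Mercator on WGS84 with k₀ = 0.9996 gives E = 547954.483 m, N = 8021709.282 m.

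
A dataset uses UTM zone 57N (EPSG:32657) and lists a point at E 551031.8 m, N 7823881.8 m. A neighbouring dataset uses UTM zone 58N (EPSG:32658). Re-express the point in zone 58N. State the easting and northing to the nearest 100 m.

UTM 57N → geographic: φ = 70.51499963°, λ = 160.37090008°.
UTM 58N (λ₀ = 165°) forward: E = 327814.626 m, N = 7829867.914 m.

E 327800 m, N 7829900 m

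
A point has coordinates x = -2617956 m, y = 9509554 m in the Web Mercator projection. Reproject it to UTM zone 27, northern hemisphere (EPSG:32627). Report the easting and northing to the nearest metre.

E 379634 m, N 7168740 m

Web Mercator inverse (R = 6378137 m) → φ = 64.62220129°, λ = -23.51749888°.
UTM 27N forward: E = 379633.598 m, N = 7168740.460 m.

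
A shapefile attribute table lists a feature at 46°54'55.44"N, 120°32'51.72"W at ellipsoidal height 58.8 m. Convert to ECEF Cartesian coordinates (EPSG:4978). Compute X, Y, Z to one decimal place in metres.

WGS84: a = 6378137 m, e² = 0.006694380; N(φ) = a/√(1−e²sin²φ) = 6389555.167 m.
X = (N+h)·cosφ·cosλ = -2218332.774 m; Y = (N+h)·cosφ·sinλ = -3758822.423 m; Z = (N(1−e²)+h)·sinφ = 4635388.474 m.

X -2218332.8 m, Y -3758822.4 m, Z 4635388.5 m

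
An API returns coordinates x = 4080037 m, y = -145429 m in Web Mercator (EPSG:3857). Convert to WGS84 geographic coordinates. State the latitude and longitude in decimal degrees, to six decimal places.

lat -1.306298°, lon 36.651596°

R = 6378137 m. λ = x/R = 36.65159597°.
φ = 2·arctan(exp(y/R)) − 90° = 2·arctan(0.97746) − 90° = -1.30629775°.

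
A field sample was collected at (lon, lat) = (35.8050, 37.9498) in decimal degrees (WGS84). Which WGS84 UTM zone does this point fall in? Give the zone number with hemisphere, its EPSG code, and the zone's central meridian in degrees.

UTM zone = ⌊(λ + 180)/6⌋ + 1; 35.8050° ∈ [30°, 36°) → zone 36.
Hemisphere: N (φ ≥ 0).
Central meridian λ₀ = 6×36 − 183 = 33°.
EPSG code: 32636.

Zone 36N (EPSG:32636), central meridian 33°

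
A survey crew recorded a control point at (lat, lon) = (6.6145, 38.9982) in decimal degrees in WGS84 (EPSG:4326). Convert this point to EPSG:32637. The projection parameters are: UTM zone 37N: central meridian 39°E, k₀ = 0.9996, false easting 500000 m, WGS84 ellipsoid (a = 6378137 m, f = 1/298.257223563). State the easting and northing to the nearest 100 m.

Zone 37 central meridian λ₀ = 6×37 − 183 = 39°; Δλ = -0.0018°.
Transverse Mercator on WGS84 with k₀ = 0.9996 gives E = 499801.029 m, N = 731133.520 m.

E 499800 m, N 731100 m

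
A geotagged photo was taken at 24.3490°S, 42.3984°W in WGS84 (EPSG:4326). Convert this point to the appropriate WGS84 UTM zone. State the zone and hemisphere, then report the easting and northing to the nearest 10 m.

Zone 23S: E 763950 m, N 7304660 m

Longitude -42.3984° lies in the 6° band [-48°, -42°), giving zone 23; latitude is south of the equator, so 23S.
Zone 23 central meridian λ₀ = 6×23 − 183 = -45°; Δλ = +2.6016°.
Transverse Mercator on WGS84 with k₀ = 0.9996 gives E = 763953.312 m, N = 7304661.570 m.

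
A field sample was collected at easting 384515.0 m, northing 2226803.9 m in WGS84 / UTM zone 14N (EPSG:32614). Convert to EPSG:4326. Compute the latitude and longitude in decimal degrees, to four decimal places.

lat 20.1350°, lon -100.1049°

Zone 14N: λ₀ = -99°, k₀ = 0.9996, false easting 500000 m.
Meridian distance M = (N − FN)/k₀ = 2227695.0 m.
Inverse transverse Mercator on WGS84 gives φ = 20.13500032°, λ = -100.10490035°.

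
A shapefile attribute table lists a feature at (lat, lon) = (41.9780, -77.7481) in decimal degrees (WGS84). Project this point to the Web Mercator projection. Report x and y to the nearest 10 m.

Web Mercator is spherical with R = a = 6378137 m.
x = R·λ = 6378137 × -1.356960332 = -8654878.902 m.
y = R·ln tan(π/4 + φ/2) = 6378137 × 0.808650633 = 5157684.520 m.

x -8654880 m, y 5157680 m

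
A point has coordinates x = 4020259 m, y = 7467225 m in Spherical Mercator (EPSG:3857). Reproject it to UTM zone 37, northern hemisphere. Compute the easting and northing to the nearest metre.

Web Mercator inverse (R = 6378137 m) → φ = 55.53919995°, λ = 36.11460106°.
UTM 37N forward: E = 317936.355 m, N = 6158576.885 m.

E 317936 m, N 6158577 m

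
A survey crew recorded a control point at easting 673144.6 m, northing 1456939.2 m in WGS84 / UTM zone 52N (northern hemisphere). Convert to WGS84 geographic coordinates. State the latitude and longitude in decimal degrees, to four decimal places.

Zone 52N: λ₀ = 129°, k₀ = 0.9996, false easting 500000 m.
Meridian distance M = (N − FN)/k₀ = 1457522.2 m.
Inverse transverse Mercator on WGS84 gives φ = 13.17410018°, λ = 130.59759997°.

lat 13.1741°, lon 130.5976°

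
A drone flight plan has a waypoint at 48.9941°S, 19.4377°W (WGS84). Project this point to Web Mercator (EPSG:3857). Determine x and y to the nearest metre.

Web Mercator is spherical with R = a = 6378137 m.
x = R·λ = 6378137 × -0.339251864 = -2163794.866 m.
y = R·ln tan(π/4 + φ/2) = 6378137 × -0.983650923 = -6273860.347 m.

x -2163795 m, y -6273860 m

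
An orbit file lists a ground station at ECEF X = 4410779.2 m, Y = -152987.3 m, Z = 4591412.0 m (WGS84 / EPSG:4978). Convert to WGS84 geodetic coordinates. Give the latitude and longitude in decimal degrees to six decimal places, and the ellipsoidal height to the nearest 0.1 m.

λ = atan2(Y, X) = -1.98650027°; p = √(X²+Y²) = 4413431.6 m.
Bowring's method on WGS84 (a = 6378137 m, b = 6356752.314 m) gives φ = 46.32449979°, h = 1634.279 m.

lat 46.324500°, lon -1.986500°, h 1634.3 m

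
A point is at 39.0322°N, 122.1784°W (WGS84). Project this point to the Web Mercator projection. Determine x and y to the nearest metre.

Web Mercator is spherical with R = a = 6378137 m.
x = R·λ = 6378137 × -2.132415355 = -13600837.274 m.
y = R·ln tan(π/4 + φ/2) = 6378137 × 0.741013402 = 4726284.996 m.

x -13600837 m, y 4726285 m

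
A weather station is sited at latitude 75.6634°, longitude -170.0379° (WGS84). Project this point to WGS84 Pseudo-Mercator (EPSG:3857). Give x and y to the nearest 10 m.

x -18928530 m, y 13223930 m

Web Mercator is spherical with R = a = 6378137 m.
x = R·λ = 6378137 × -2.967721208 = -18928532.444 m.
y = R·ln tan(π/4 + φ/2) = 6378137 × 2.073321757 = 13223930.211 m.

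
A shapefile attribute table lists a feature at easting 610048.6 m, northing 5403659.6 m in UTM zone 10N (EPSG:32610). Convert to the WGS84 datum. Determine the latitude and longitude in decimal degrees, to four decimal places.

lat 48.7762°, lon -121.5021°

Zone 10N: λ₀ = -123°, k₀ = 0.9996, false easting 500000 m.
Meridian distance M = (N − FN)/k₀ = 5405821.9 m.
Inverse transverse Mercator on WGS84 gives φ = 48.77620031°, λ = -121.50209977°.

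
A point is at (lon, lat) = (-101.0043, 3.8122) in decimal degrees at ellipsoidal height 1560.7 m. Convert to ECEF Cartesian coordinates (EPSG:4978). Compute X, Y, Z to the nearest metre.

WGS84: a = 6378137 m, e² = 0.006694380; N(φ) = a/√(1−e²sin²φ) = 6378231.373 m.
X = (N+h)·cosφ·cosλ = -1215097.148 m; Y = (N+h)·cosφ·sinλ = -6248629.157 m; Z = (N(1−e²)+h)·sinφ = 421330.304 m.

X -1215097 m, Y -6248629 m, Z 421330 m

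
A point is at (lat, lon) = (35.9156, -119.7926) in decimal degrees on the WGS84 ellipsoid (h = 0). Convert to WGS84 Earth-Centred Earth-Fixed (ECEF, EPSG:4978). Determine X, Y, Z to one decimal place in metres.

X -2569520.1 m, Y -4487979.0 m, Z 3720611.3 m

WGS84: a = 6378137 m, e² = 0.006694380; N(φ) = a/√(1−e²sin²φ) = 6385495.662 m.
X = (N+h)·cosφ·cosλ = -2569520.091 m; Y = (N+h)·cosφ·sinλ = -4487978.974 m; Z = (N(1−e²)+h)·sinφ = 3720611.282 m.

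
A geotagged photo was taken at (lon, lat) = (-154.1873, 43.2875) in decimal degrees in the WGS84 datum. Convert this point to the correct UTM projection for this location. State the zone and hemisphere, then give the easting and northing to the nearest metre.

Zone 5N: E 403677 m, N 4793426 m

Longitude -154.1873° lies in the 6° band [-156°, -150°), giving zone 5; latitude is north of the equator, so 5N.
Zone 5 central meridian λ₀ = 6×5 − 183 = -153°; Δλ = -1.1873°.
Transverse Mercator on WGS84 with k₀ = 0.9996 gives E = 403677.135 m, N = 4793426.337 m.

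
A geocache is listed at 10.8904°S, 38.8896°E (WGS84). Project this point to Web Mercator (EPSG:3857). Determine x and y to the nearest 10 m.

x 4329170 m, y -1219680 m

Web Mercator is spherical with R = a = 6378137 m.
x = R·λ = 6378137 × 0.678751565 = 4329170.469 m.
y = R·ln tan(π/4 + φ/2) = 6378137 × -0.191228275 = -1219680.133 m.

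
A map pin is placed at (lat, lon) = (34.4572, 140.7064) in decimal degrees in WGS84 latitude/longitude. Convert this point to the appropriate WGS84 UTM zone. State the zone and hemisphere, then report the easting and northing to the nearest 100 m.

Longitude 140.7064° lies in the 6° band [138°, 144°), giving zone 54; latitude is north of the equator, so 54N.
Zone 54 central meridian λ₀ = 6×54 − 183 = 141°; Δλ = -0.2936°.
Transverse Mercator on WGS84 with k₀ = 0.9996 gives E = 473032.757 m, N = 3812890.391 m.

Zone 54N: E 473000 m, N 3812900 m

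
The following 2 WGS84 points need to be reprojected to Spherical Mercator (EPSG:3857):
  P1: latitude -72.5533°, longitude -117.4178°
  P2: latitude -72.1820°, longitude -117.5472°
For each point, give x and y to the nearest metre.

P1: x -13070890 m, y -11955529 m; P2: x -13085294 m, y -11819071 m

Web Mercator: x = R·λ, y = R·ln tan(π/4+φ/2), R = 6378137 m.
P1 (-72.5533°, -117.4178°) → (-13070889.706, -11955529.212) m.
P2 (-72.1820°, -117.5472°) → (-13085294.448, -11819070.527) m.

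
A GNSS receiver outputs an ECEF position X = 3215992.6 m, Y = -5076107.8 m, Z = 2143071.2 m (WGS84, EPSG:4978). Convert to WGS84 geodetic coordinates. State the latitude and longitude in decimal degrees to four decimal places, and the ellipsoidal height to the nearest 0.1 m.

lat 19.7501°, lon -57.6435°, h 4117.0 m

λ = atan2(Y, X) = -57.64349984°; p = √(X²+Y²) = 6009116.3 m.
Bowring's method on WGS84 (a = 6378137 m, b = 6356752.314 m) gives φ = 19.75009998°, h = 4116.969 m.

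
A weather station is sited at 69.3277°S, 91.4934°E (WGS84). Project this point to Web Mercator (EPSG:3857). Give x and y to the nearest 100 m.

Web Mercator is spherical with R = a = 6378137 m.
x = R·λ = 6378137 × 1.596861074 = 10184998.699 m.
y = R·ln tan(π/4 + φ/2) = 6378137 × -1.701648333 = -10853346.195 m.

x 10185000 m, y -10853300 m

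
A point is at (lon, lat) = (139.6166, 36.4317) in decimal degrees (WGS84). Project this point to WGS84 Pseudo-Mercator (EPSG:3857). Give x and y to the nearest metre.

x 15542049 m, y 4360186 m

Web Mercator is spherical with R = a = 6378137 m.
x = R·λ = 6378137 × 2.436769360 = 15542048.818 m.
y = R·ln tan(π/4 + φ/2) = 6378137 × 0.683614412 = 4360186.375 m.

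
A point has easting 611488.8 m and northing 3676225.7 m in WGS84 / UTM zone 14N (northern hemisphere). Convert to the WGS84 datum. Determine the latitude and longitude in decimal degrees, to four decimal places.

lat 33.2192°, lon -97.8036°

Zone 14N: λ₀ = -99°, k₀ = 0.9996, false easting 500000 m.
Meridian distance M = (N − FN)/k₀ = 3677696.8 m.
Inverse transverse Mercator on WGS84 gives φ = 33.21920042°, λ = -97.80359986°.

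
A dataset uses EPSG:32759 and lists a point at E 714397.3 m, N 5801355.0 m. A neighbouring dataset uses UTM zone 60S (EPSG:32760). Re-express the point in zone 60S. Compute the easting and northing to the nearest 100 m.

E 186900 m, N 5798200 m

UTM 59S → geographic: φ = -37.91009971°, λ = 173.43880040°.
UTM 60S (λ₀ = 177°) forward: E = 186905.069 m, N = 5798176.725 m.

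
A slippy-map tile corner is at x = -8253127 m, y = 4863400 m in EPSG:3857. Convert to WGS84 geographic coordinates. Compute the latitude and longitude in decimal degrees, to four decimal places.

R = 6378137 m. λ = x/R = -74.13910126°.
φ = 2·arctan(exp(y/R)) − 90° = 2·arctan(2.14365) − 90° = 39.98250308°.

lat 39.9825°, lon -74.1391°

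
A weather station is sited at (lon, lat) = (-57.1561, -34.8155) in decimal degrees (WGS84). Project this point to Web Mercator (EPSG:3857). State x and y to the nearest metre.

x -6362588 m, y -4138837 m

Web Mercator is spherical with R = a = 6378137 m.
x = R·λ = 6378137 × -0.997562133 = -6362587.948 m.
y = R·ln tan(π/4 + φ/2) = 6378137 × -0.648909942 = -4138836.512 m.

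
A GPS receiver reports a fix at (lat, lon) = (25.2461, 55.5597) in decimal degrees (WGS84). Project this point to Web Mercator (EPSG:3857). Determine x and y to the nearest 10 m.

x 6184880 m, y 2906000 m

Web Mercator is spherical with R = a = 6378137 m.
x = R·λ = 6378137 × 0.969699696 = 6184877.513 m.
y = R·ln tan(π/4 + φ/2) = 6378137 × 0.455619387 = 2906002.870 m.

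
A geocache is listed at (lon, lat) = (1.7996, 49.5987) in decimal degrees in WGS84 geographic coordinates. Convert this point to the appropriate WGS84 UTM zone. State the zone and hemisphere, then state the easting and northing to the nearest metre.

Zone 31N: E 413258 m, N 5494706 m

Longitude 1.7996° lies in the 6° band [0°, 6°), giving zone 31; latitude is north of the equator, so 31N.
Zone 31 central meridian λ₀ = 6×31 − 183 = 3°; Δλ = -1.2004°.
Transverse Mercator on WGS84 with k₀ = 0.9996 gives E = 413257.889 m, N = 5494705.902 m.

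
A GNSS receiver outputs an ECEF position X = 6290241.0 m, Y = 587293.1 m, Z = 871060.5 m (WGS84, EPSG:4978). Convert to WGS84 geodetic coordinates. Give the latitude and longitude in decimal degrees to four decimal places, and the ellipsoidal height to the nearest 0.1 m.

λ = atan2(Y, X) = 5.33400046°; p = √(X²+Y²) = 6317598.0 m.
Bowring's method on WGS84 (a = 6378137 m, b = 6356752.314 m) gives φ = 7.90259979°, h = -370.519 m.

lat 7.9026°, lon 5.3340°, h -370.5 m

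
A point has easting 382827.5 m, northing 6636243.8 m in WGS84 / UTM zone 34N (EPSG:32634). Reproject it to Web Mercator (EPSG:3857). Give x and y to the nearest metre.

Unproject from UTM 34N (λ₀ = 21°) → φ = 59.84720033°, λ = 18.90869941°.
Web Mercator (R = 6378137 m): x = 2104906.790 m, y = 8365797.014 m.

x 2104907 m, y 8365797 m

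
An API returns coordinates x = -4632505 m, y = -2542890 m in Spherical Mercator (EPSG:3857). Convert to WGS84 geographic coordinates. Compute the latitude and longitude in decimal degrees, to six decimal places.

lat -22.260997°, lon -41.614500°

R = 6378137 m. λ = x/R = -41.61450045°.
φ = 2·arctan(exp(y/R)) − 90° = 2·arctan(0.67120) − 90° = -22.26099683°.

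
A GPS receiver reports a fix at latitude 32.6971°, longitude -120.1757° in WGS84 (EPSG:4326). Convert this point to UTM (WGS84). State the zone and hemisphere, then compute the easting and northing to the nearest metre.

Longitude -120.1757° lies in the 6° band [-126°, -120°), giving zone 10; latitude is north of the equator, so 10N.
Zone 10 central meridian λ₀ = 6×10 − 183 = -123°; Δλ = +2.8243°.
Transverse Mercator on WGS84 with k₀ = 0.9996 gives E = 764777.141 m, N = 3621235.241 m.

Zone 10N: E 764777 m, N 3621235 m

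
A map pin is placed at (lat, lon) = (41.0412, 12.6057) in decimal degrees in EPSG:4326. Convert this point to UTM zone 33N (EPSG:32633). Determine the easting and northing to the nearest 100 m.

E 298800 m, N 4546100 m

Zone 33 central meridian λ₀ = 6×33 − 183 = 15°; Δλ = -2.3943°.
Transverse Mercator on WGS84 with k₀ = 0.9996 gives E = 298752.962 m, N = 4546092.477 m.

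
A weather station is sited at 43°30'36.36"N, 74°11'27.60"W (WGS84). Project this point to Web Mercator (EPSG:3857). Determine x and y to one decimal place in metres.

x -8258904.3 m, y 5389939.4 m

Web Mercator is spherical with R = a = 6378137 m.
x = R·λ = 6378137 × -1.294877225 = -8258904.341 m.
y = R·ln tan(π/4 + φ/2) = 6378137 × 0.845064852 = 5389939.398 m.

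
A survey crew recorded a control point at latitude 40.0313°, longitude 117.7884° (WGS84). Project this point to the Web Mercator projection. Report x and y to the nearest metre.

Web Mercator is spherical with R = a = 6378137 m.
x = R·λ = 6378137 × 2.055795401 = 13112144.709 m.
y = R·ln tan(π/4 + φ/2) = 6378137 × 0.763622944 = 4870491.753 m.

x 13112145 m, y 4870492 m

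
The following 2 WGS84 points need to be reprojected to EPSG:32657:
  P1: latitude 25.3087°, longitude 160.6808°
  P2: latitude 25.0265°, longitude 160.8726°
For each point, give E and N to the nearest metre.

P1: E 669198 m, N 2800192 m; P2: E 688945 m, N 2769189 m

UTM zone 57N: λ₀ = 159°, k₀ = 0.9996.
P1 (25.3087°, 160.6808°) → (669198.315, 2800191.513) m.
P2 (25.0265°, 160.8726°) → (688944.723, 2769188.560) m.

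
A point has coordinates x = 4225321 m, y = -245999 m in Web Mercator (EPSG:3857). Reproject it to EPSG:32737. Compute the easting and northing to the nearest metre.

E 383987 m, N 9755764 m

Web Mercator inverse (R = 6378137 m) → φ = -2.20929893°, λ = 37.95670435°.
UTM 37S forward: E = 383986.597 m, N = 9755764.151 m.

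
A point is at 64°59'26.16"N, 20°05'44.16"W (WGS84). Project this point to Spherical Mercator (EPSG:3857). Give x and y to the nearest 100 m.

Web Mercator is spherical with R = a = 6378137 m.
x = R·λ = 6378137 × -0.350734385 = -2237031.959 m.
y = R·ln tan(π/4 + φ/2) = 6378137 × 1.506066104 = 9605895.944 m.

x -2237000 m, y 9605900 m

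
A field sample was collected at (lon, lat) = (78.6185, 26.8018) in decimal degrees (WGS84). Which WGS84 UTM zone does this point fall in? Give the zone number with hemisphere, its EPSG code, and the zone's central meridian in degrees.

UTM zone = ⌊(λ + 180)/6⌋ + 1; 78.6185° ∈ [78°, 84°) → zone 44.
Hemisphere: N (φ ≥ 0).
Central meridian λ₀ = 6×44 − 183 = 81°.
EPSG code: 32644.

Zone 44N (EPSG:32644), central meridian 81°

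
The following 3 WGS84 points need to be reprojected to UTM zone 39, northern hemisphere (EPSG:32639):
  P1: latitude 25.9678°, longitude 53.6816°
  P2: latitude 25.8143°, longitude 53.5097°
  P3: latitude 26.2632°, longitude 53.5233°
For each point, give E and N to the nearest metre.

UTM zone 39N: λ₀ = 51°, k₀ = 0.9996.
P1 (25.9678°, 53.6816°) → (768502.254, 2874870.483) m.
P2 (25.8143°, 53.5097°) → (751608.786, 2857519.621) m.
P3 (26.2632°, 53.5233°) → (752010.510, 2907288.675) m.

P1: E 768502 m, N 2874870 m; P2: E 751609 m, N 2857520 m; P3: E 752011 m, N 2907289 m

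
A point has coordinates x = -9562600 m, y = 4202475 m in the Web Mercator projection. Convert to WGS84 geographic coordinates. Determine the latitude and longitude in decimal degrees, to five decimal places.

lat 35.28350°, lon -85.90230°

R = 6378137 m. λ = x/R = -85.90229736°.
φ = 2·arctan(exp(y/R)) − 90° = 2·arctan(1.93264) − 90° = 35.28350210°.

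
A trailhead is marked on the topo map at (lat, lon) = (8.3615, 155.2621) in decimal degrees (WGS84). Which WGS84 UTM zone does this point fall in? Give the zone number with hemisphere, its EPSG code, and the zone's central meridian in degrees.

Zone 56N (EPSG:32656), central meridian 153°

UTM zone = ⌊(λ + 180)/6⌋ + 1; 155.2621° ∈ [150°, 156°) → zone 56.
Hemisphere: N (φ ≥ 0).
Central meridian λ₀ = 6×56 − 183 = 153°.
EPSG code: 32656.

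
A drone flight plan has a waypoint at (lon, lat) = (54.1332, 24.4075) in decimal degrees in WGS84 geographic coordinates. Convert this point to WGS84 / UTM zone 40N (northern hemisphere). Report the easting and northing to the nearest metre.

E 209260 m, N 2702351 m

Zone 40 central meridian λ₀ = 6×40 − 183 = 57°; Δλ = -2.8668°.
Transverse Mercator on WGS84 with k₀ = 0.9996 gives E = 209259.765 m, N = 2702350.978 m.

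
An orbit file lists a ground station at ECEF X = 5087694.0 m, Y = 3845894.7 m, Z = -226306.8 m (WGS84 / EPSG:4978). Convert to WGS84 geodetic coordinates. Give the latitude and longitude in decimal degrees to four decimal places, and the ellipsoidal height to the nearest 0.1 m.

λ = atan2(Y, X) = 37.08639995°; p = √(X²+Y²) = 6377737.6 m.
Bowring's method on WGS84 (a = 6378137 m, b = 6356752.314 m) gives φ = -2.04589996°, h = 3641.436 m.

lat -2.0459°, lon 37.0864°, h 3641.4 m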